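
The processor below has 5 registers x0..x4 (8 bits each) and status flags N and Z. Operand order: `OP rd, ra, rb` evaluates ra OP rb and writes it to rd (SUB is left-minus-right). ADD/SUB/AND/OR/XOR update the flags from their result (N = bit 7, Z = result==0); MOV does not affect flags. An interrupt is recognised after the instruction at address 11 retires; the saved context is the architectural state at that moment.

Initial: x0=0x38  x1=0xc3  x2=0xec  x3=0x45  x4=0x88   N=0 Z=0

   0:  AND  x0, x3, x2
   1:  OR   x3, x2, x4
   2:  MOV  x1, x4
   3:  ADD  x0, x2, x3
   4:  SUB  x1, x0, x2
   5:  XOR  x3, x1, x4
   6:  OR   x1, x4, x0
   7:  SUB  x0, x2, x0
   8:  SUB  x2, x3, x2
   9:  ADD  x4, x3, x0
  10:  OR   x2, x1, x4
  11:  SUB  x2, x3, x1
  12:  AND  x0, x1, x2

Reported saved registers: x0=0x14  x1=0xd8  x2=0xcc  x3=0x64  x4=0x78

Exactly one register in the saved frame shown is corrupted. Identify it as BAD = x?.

BAD = x2

after  0: x0=0x44 x1=0xc3 x2=0xec x3=0x45 x4=0x88  N=0 Z=0
after  1: x0=0x44 x1=0xc3 x2=0xec x3=0xec x4=0x88  N=1 Z=0
after  2: x0=0x44 x1=0x88 x2=0xec x3=0xec x4=0x88  N=1 Z=0
after  3: x0=0xd8 x1=0x88 x2=0xec x3=0xec x4=0x88  N=1 Z=0
after  4: x0=0xd8 x1=0xec x2=0xec x3=0xec x4=0x88  N=1 Z=0
after  5: x0=0xd8 x1=0xec x2=0xec x3=0x64 x4=0x88  N=0 Z=0
after  6: x0=0xd8 x1=0xd8 x2=0xec x3=0x64 x4=0x88  N=1 Z=0
after  7: x0=0x14 x1=0xd8 x2=0xec x3=0x64 x4=0x88  N=0 Z=0
after  8: x0=0x14 x1=0xd8 x2=0x78 x3=0x64 x4=0x88  N=0 Z=0
after  9: x0=0x14 x1=0xd8 x2=0x78 x3=0x64 x4=0x78  N=0 Z=0
after 10: x0=0x14 x1=0xd8 x2=0xf8 x3=0x64 x4=0x78  N=1 Z=0
after 11: x0=0x14 x1=0xd8 x2=0x8c x3=0x64 x4=0x78  N=1 Z=0
-- IRQ taken; context saved, return-PC = 12 --
mismatch: x2: reported 0xcc vs actual 0x8c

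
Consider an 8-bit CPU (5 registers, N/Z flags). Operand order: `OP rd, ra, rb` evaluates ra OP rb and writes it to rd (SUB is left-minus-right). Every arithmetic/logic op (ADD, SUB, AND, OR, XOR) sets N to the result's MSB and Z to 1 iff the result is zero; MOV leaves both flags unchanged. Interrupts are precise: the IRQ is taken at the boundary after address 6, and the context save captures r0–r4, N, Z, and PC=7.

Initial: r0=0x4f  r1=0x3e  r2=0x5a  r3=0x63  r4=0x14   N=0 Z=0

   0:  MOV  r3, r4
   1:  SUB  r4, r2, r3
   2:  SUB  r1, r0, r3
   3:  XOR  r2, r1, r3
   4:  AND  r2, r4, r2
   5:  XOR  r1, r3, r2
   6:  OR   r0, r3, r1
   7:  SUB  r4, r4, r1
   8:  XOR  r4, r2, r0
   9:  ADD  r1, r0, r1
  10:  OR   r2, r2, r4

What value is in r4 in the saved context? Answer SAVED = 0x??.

SAVED = 0x46

after  0: r0=0x4f r1=0x3e r2=0x5a r3=0x14 r4=0x14  N=0 Z=0
after  1: r0=0x4f r1=0x3e r2=0x5a r3=0x14 r4=0x46  N=0 Z=0
after  2: r0=0x4f r1=0x3b r2=0x5a r3=0x14 r4=0x46  N=0 Z=0
after  3: r0=0x4f r1=0x3b r2=0x2f r3=0x14 r4=0x46  N=0 Z=0
after  4: r0=0x4f r1=0x3b r2=0x06 r3=0x14 r4=0x46  N=0 Z=0
after  5: r0=0x4f r1=0x12 r2=0x06 r3=0x14 r4=0x46  N=0 Z=0
after  6: r0=0x16 r1=0x12 r2=0x06 r3=0x14 r4=0x46  N=0 Z=0
-- IRQ taken; context saved, return-PC = 7 --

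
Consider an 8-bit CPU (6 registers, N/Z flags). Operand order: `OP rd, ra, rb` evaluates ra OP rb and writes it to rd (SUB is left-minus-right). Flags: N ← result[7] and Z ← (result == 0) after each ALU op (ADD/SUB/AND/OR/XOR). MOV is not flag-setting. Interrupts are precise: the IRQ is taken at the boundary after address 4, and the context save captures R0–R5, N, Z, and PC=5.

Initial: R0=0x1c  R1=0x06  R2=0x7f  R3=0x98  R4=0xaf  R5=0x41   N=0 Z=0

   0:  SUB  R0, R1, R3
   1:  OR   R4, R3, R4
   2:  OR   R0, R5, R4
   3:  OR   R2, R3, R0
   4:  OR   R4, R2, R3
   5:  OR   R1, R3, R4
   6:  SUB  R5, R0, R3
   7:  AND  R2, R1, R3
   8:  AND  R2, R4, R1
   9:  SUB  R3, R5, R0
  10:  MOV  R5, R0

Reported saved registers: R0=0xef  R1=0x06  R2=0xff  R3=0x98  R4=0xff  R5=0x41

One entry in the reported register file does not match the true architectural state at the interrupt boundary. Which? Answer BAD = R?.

after  0: R0=0x6e R1=0x06 R2=0x7f R3=0x98 R4=0xaf R5=0x41  N=0 Z=0
after  1: R0=0x6e R1=0x06 R2=0x7f R3=0x98 R4=0xbf R5=0x41  N=1 Z=0
after  2: R0=0xff R1=0x06 R2=0x7f R3=0x98 R4=0xbf R5=0x41  N=1 Z=0
after  3: R0=0xff R1=0x06 R2=0xff R3=0x98 R4=0xbf R5=0x41  N=1 Z=0
after  4: R0=0xff R1=0x06 R2=0xff R3=0x98 R4=0xff R5=0x41  N=1 Z=0
-- IRQ taken; context saved, return-PC = 5 --
mismatch: R0: reported 0xef vs actual 0xff

BAD = R0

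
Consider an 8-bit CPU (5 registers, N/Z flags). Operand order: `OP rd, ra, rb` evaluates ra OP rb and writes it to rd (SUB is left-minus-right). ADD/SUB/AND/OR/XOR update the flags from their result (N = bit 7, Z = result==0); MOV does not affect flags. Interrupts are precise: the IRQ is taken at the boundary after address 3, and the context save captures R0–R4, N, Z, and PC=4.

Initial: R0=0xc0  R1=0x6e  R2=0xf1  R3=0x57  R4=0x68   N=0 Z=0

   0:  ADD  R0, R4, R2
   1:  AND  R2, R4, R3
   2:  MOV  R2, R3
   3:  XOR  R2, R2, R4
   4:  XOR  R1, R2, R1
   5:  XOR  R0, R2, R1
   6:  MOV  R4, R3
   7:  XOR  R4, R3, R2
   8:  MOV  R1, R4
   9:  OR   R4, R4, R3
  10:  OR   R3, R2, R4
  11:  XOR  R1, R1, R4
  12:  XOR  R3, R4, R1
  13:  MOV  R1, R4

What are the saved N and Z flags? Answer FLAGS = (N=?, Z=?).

FLAGS = (N=0, Z=0)

after  0: R0=0x59 R1=0x6e R2=0xf1 R3=0x57 R4=0x68  N=0 Z=0
after  1: R0=0x59 R1=0x6e R2=0x40 R3=0x57 R4=0x68  N=0 Z=0
after  2: R0=0x59 R1=0x6e R2=0x57 R3=0x57 R4=0x68  N=0 Z=0
after  3: R0=0x59 R1=0x6e R2=0x3f R3=0x57 R4=0x68  N=0 Z=0
-- IRQ taken; context saved, return-PC = 4 --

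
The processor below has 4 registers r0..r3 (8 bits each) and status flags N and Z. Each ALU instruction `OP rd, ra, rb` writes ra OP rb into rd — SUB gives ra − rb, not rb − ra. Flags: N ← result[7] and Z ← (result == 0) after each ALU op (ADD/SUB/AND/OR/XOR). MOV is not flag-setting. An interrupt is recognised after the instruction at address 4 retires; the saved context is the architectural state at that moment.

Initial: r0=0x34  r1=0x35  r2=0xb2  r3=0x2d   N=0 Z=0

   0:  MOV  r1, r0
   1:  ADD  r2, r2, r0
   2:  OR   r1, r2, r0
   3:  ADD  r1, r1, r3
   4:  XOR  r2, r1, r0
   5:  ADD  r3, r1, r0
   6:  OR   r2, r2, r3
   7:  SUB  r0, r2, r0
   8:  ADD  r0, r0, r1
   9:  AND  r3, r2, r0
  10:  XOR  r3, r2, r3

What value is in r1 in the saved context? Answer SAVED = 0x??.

SAVED = 0x23

after  0: r0=0x34 r1=0x34 r2=0xb2 r3=0x2d  N=0 Z=0
after  1: r0=0x34 r1=0x34 r2=0xe6 r3=0x2d  N=1 Z=0
after  2: r0=0x34 r1=0xf6 r2=0xe6 r3=0x2d  N=1 Z=0
after  3: r0=0x34 r1=0x23 r2=0xe6 r3=0x2d  N=0 Z=0
after  4: r0=0x34 r1=0x23 r2=0x17 r3=0x2d  N=0 Z=0
-- IRQ taken; context saved, return-PC = 5 --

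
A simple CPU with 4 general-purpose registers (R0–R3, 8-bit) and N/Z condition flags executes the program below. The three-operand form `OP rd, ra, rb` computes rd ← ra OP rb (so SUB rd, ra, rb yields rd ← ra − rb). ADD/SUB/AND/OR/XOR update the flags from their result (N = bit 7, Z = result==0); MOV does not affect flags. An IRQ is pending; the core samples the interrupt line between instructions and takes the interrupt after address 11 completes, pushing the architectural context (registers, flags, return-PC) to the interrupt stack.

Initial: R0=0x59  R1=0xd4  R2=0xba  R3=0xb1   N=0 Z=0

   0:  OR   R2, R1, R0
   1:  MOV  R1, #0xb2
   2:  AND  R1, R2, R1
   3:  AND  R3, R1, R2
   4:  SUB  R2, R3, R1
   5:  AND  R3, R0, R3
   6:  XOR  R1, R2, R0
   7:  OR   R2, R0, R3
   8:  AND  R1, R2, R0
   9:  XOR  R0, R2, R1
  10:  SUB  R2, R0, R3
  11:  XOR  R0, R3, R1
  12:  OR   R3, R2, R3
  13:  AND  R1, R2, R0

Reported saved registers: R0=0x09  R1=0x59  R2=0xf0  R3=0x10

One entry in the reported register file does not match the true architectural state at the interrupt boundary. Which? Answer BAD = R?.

after  0: R0=0x59 R1=0xd4 R2=0xdd R3=0xb1  N=1 Z=0
after  1: R0=0x59 R1=0xb2 R2=0xdd R3=0xb1  N=1 Z=0
after  2: R0=0x59 R1=0x90 R2=0xdd R3=0xb1  N=1 Z=0
after  3: R0=0x59 R1=0x90 R2=0xdd R3=0x90  N=1 Z=0
after  4: R0=0x59 R1=0x90 R2=0x00 R3=0x90  N=0 Z=1
after  5: R0=0x59 R1=0x90 R2=0x00 R3=0x10  N=0 Z=0
after  6: R0=0x59 R1=0x59 R2=0x00 R3=0x10  N=0 Z=0
after  7: R0=0x59 R1=0x59 R2=0x59 R3=0x10  N=0 Z=0
after  8: R0=0x59 R1=0x59 R2=0x59 R3=0x10  N=0 Z=0
after  9: R0=0x00 R1=0x59 R2=0x59 R3=0x10  N=0 Z=1
after 10: R0=0x00 R1=0x59 R2=0xf0 R3=0x10  N=1 Z=0
after 11: R0=0x49 R1=0x59 R2=0xf0 R3=0x10  N=0 Z=0
-- IRQ taken; context saved, return-PC = 12 --
mismatch: R0: reported 0x09 vs actual 0x49

BAD = R0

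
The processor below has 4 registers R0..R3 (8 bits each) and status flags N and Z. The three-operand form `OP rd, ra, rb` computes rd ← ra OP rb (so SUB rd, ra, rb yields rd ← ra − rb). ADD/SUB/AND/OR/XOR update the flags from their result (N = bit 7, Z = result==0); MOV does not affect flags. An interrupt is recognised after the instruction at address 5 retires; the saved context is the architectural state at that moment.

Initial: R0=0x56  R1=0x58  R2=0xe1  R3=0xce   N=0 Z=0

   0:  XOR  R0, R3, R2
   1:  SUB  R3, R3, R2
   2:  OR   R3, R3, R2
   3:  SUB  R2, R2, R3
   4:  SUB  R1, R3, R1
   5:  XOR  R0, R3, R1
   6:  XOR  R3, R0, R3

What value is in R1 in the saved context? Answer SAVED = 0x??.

after  0: R0=0x2f R1=0x58 R2=0xe1 R3=0xce  N=0 Z=0
after  1: R0=0x2f R1=0x58 R2=0xe1 R3=0xed  N=1 Z=0
after  2: R0=0x2f R1=0x58 R2=0xe1 R3=0xed  N=1 Z=0
after  3: R0=0x2f R1=0x58 R2=0xf4 R3=0xed  N=1 Z=0
after  4: R0=0x2f R1=0x95 R2=0xf4 R3=0xed  N=1 Z=0
after  5: R0=0x78 R1=0x95 R2=0xf4 R3=0xed  N=0 Z=0
-- IRQ taken; context saved, return-PC = 6 --

SAVED = 0x95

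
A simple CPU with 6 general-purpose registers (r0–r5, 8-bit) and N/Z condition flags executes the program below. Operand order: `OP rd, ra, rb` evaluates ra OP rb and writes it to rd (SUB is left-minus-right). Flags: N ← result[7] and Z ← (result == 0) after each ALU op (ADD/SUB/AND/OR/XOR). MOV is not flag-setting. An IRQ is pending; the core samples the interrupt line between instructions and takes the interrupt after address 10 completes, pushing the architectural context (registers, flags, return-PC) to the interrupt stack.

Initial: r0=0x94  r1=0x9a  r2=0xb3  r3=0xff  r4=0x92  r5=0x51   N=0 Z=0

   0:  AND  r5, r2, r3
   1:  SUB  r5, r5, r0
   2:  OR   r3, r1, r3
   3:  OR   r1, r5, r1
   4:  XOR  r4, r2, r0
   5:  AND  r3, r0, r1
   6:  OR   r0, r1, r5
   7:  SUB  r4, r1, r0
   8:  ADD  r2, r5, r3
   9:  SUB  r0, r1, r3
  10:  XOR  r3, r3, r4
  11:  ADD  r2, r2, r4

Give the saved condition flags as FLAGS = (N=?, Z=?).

after  0: r0=0x94 r1=0x9a r2=0xb3 r3=0xff r4=0x92 r5=0xb3  N=1 Z=0
after  1: r0=0x94 r1=0x9a r2=0xb3 r3=0xff r4=0x92 r5=0x1f  N=0 Z=0
after  2: r0=0x94 r1=0x9a r2=0xb3 r3=0xff r4=0x92 r5=0x1f  N=1 Z=0
after  3: r0=0x94 r1=0x9f r2=0xb3 r3=0xff r4=0x92 r5=0x1f  N=1 Z=0
after  4: r0=0x94 r1=0x9f r2=0xb3 r3=0xff r4=0x27 r5=0x1f  N=0 Z=0
after  5: r0=0x94 r1=0x9f r2=0xb3 r3=0x94 r4=0x27 r5=0x1f  N=1 Z=0
after  6: r0=0x9f r1=0x9f r2=0xb3 r3=0x94 r4=0x27 r5=0x1f  N=1 Z=0
after  7: r0=0x9f r1=0x9f r2=0xb3 r3=0x94 r4=0x00 r5=0x1f  N=0 Z=1
after  8: r0=0x9f r1=0x9f r2=0xb3 r3=0x94 r4=0x00 r5=0x1f  N=1 Z=0
after  9: r0=0x0b r1=0x9f r2=0xb3 r3=0x94 r4=0x00 r5=0x1f  N=0 Z=0
after 10: r0=0x0b r1=0x9f r2=0xb3 r3=0x94 r4=0x00 r5=0x1f  N=1 Z=0
-- IRQ taken; context saved, return-PC = 11 --

FLAGS = (N=1, Z=0)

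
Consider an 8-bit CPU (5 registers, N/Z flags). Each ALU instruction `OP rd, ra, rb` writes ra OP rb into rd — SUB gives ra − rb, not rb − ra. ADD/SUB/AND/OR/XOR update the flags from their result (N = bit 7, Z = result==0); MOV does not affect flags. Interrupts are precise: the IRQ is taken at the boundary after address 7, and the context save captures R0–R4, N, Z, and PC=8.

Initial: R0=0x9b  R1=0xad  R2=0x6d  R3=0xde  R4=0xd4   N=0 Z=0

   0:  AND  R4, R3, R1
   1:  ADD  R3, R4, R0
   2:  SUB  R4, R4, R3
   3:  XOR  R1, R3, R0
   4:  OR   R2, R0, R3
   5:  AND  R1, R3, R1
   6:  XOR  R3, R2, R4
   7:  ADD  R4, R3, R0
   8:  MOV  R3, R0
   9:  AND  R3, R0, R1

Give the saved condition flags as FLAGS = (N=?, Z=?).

after  0: R0=0x9b R1=0xad R2=0x6d R3=0xde R4=0x8c  N=1 Z=0
after  1: R0=0x9b R1=0xad R2=0x6d R3=0x27 R4=0x8c  N=0 Z=0
after  2: R0=0x9b R1=0xad R2=0x6d R3=0x27 R4=0x65  N=0 Z=0
after  3: R0=0x9b R1=0xbc R2=0x6d R3=0x27 R4=0x65  N=1 Z=0
after  4: R0=0x9b R1=0xbc R2=0xbf R3=0x27 R4=0x65  N=1 Z=0
after  5: R0=0x9b R1=0x24 R2=0xbf R3=0x27 R4=0x65  N=0 Z=0
after  6: R0=0x9b R1=0x24 R2=0xbf R3=0xda R4=0x65  N=1 Z=0
after  7: R0=0x9b R1=0x24 R2=0xbf R3=0xda R4=0x75  N=0 Z=0
-- IRQ taken; context saved, return-PC = 8 --

FLAGS = (N=0, Z=0)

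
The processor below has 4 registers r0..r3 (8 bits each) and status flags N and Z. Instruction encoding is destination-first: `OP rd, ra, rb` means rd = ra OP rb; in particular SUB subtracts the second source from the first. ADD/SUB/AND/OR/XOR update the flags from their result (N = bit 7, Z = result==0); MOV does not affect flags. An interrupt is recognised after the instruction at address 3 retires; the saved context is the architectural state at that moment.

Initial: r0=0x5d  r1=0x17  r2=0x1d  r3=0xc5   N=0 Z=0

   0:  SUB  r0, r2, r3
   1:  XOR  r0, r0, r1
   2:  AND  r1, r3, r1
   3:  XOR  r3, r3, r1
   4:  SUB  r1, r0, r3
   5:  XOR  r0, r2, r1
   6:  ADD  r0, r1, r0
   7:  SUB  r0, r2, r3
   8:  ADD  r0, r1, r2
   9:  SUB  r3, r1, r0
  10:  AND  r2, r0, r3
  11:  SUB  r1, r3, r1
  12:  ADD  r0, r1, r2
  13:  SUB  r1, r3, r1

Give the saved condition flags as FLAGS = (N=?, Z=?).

FLAGS = (N=1, Z=0)

after  0: r0=0x58 r1=0x17 r2=0x1d r3=0xc5  N=0 Z=0
after  1: r0=0x4f r1=0x17 r2=0x1d r3=0xc5  N=0 Z=0
after  2: r0=0x4f r1=0x05 r2=0x1d r3=0xc5  N=0 Z=0
after  3: r0=0x4f r1=0x05 r2=0x1d r3=0xc0  N=1 Z=0
-- IRQ taken; context saved, return-PC = 4 --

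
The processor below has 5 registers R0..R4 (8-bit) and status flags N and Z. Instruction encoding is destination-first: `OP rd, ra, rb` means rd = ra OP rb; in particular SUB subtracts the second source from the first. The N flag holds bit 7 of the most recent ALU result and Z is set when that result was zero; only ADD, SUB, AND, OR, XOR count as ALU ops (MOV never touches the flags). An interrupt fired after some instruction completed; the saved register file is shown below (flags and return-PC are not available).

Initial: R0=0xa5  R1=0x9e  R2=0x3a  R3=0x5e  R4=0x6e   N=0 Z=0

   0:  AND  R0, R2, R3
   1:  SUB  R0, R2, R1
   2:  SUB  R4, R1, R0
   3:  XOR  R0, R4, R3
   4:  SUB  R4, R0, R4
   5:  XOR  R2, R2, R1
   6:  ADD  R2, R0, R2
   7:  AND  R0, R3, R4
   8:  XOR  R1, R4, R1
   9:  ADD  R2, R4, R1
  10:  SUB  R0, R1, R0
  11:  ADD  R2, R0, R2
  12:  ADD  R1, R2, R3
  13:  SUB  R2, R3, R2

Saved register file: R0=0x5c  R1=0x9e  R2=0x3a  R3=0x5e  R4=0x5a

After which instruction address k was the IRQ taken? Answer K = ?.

K = 4

after  0: R0=0x1a R1=0x9e R2=0x3a R3=0x5e R4=0x6e  N=0 Z=0
after  1: R0=0x9c R1=0x9e R2=0x3a R3=0x5e R4=0x6e  N=1 Z=0
after  2: R0=0x9c R1=0x9e R2=0x3a R3=0x5e R4=0x02  N=0 Z=0
after  3: R0=0x5c R1=0x9e R2=0x3a R3=0x5e R4=0x02  N=0 Z=0
after  4: R0=0x5c R1=0x9e R2=0x3a R3=0x5e R4=0x5a  N=0 Z=0
-- IRQ taken; context saved, return-PC = 5 --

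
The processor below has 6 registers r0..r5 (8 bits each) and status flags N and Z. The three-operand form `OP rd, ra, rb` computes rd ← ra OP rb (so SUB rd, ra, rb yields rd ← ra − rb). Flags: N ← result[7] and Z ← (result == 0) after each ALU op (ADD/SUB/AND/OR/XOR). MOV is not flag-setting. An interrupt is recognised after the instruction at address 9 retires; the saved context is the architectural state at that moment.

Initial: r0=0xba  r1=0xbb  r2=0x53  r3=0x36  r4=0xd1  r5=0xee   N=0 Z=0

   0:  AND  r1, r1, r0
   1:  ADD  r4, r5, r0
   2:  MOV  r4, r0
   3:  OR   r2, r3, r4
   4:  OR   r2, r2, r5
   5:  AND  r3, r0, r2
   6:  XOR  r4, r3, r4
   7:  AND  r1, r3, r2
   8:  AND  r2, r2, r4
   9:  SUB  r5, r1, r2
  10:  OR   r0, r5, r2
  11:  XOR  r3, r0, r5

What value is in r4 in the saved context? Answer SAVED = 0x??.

SAVED = 0x00

after  0: r0=0xba r1=0xba r2=0x53 r3=0x36 r4=0xd1 r5=0xee  N=1 Z=0
after  1: r0=0xba r1=0xba r2=0x53 r3=0x36 r4=0xa8 r5=0xee  N=1 Z=0
after  2: r0=0xba r1=0xba r2=0x53 r3=0x36 r4=0xba r5=0xee  N=1 Z=0
after  3: r0=0xba r1=0xba r2=0xbe r3=0x36 r4=0xba r5=0xee  N=1 Z=0
after  4: r0=0xba r1=0xba r2=0xfe r3=0x36 r4=0xba r5=0xee  N=1 Z=0
after  5: r0=0xba r1=0xba r2=0xfe r3=0xba r4=0xba r5=0xee  N=1 Z=0
after  6: r0=0xba r1=0xba r2=0xfe r3=0xba r4=0x00 r5=0xee  N=0 Z=1
after  7: r0=0xba r1=0xba r2=0xfe r3=0xba r4=0x00 r5=0xee  N=1 Z=0
after  8: r0=0xba r1=0xba r2=0x00 r3=0xba r4=0x00 r5=0xee  N=0 Z=1
after  9: r0=0xba r1=0xba r2=0x00 r3=0xba r4=0x00 r5=0xba  N=1 Z=0
-- IRQ taken; context saved, return-PC = 10 --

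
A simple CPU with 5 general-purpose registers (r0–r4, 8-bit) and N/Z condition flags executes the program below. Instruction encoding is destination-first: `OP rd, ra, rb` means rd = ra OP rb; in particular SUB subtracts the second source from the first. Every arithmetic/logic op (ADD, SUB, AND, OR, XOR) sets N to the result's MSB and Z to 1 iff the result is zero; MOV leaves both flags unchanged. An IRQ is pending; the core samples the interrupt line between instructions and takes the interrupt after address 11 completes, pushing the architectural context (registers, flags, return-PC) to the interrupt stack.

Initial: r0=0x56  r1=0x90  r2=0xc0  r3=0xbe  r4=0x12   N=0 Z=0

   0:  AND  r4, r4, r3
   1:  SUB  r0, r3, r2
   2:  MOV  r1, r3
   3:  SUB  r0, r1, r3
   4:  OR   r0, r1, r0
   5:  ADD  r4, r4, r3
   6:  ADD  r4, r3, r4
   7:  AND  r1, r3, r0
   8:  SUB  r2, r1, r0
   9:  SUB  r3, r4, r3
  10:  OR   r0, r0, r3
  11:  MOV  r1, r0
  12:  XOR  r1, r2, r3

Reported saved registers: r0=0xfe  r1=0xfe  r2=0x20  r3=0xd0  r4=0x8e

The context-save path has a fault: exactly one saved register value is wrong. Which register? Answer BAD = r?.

BAD = r2

after  0: r0=0x56 r1=0x90 r2=0xc0 r3=0xbe r4=0x12  N=0 Z=0
after  1: r0=0xfe r1=0x90 r2=0xc0 r3=0xbe r4=0x12  N=1 Z=0
after  2: r0=0xfe r1=0xbe r2=0xc0 r3=0xbe r4=0x12  N=1 Z=0
after  3: r0=0x00 r1=0xbe r2=0xc0 r3=0xbe r4=0x12  N=0 Z=1
after  4: r0=0xbe r1=0xbe r2=0xc0 r3=0xbe r4=0x12  N=1 Z=0
after  5: r0=0xbe r1=0xbe r2=0xc0 r3=0xbe r4=0xd0  N=1 Z=0
after  6: r0=0xbe r1=0xbe r2=0xc0 r3=0xbe r4=0x8e  N=1 Z=0
after  7: r0=0xbe r1=0xbe r2=0xc0 r3=0xbe r4=0x8e  N=1 Z=0
after  8: r0=0xbe r1=0xbe r2=0x00 r3=0xbe r4=0x8e  N=0 Z=1
after  9: r0=0xbe r1=0xbe r2=0x00 r3=0xd0 r4=0x8e  N=1 Z=0
after 10: r0=0xfe r1=0xbe r2=0x00 r3=0xd0 r4=0x8e  N=1 Z=0
after 11: r0=0xfe r1=0xfe r2=0x00 r3=0xd0 r4=0x8e  N=1 Z=0
-- IRQ taken; context saved, return-PC = 12 --
mismatch: r2: reported 0x20 vs actual 0x00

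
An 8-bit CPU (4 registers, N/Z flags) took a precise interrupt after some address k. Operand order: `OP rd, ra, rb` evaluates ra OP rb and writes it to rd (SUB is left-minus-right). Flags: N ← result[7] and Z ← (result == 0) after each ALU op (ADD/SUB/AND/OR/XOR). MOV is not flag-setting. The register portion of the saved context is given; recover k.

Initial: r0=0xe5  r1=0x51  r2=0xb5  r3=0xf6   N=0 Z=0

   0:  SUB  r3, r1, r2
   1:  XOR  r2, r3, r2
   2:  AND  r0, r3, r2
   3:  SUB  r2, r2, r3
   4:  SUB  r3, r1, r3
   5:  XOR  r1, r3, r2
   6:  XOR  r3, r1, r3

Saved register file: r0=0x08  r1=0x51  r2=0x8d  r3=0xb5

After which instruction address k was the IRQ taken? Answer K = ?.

K = 4

after  0: r0=0xe5 r1=0x51 r2=0xb5 r3=0x9c  N=1 Z=0
after  1: r0=0xe5 r1=0x51 r2=0x29 r3=0x9c  N=0 Z=0
after  2: r0=0x08 r1=0x51 r2=0x29 r3=0x9c  N=0 Z=0
after  3: r0=0x08 r1=0x51 r2=0x8d r3=0x9c  N=1 Z=0
after  4: r0=0x08 r1=0x51 r2=0x8d r3=0xb5  N=1 Z=0
-- IRQ taken; context saved, return-PC = 5 --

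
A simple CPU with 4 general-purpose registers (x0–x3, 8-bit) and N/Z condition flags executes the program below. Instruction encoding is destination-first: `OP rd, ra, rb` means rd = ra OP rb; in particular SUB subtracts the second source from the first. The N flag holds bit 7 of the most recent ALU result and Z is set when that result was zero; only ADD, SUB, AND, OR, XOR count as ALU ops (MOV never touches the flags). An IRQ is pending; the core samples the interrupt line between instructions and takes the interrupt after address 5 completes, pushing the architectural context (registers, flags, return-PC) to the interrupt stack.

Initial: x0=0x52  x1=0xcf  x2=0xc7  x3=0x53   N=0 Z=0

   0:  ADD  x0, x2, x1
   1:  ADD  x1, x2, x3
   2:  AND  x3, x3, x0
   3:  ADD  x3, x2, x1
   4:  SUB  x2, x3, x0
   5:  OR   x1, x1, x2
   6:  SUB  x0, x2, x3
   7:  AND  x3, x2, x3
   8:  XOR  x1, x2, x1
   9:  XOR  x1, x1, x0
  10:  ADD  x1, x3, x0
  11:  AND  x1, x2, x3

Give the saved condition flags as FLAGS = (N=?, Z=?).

after  0: x0=0x96 x1=0xcf x2=0xc7 x3=0x53  N=1 Z=0
after  1: x0=0x96 x1=0x1a x2=0xc7 x3=0x53  N=0 Z=0
after  2: x0=0x96 x1=0x1a x2=0xc7 x3=0x12  N=0 Z=0
after  3: x0=0x96 x1=0x1a x2=0xc7 x3=0xe1  N=1 Z=0
after  4: x0=0x96 x1=0x1a x2=0x4b x3=0xe1  N=0 Z=0
after  5: x0=0x96 x1=0x5b x2=0x4b x3=0xe1  N=0 Z=0
-- IRQ taken; context saved, return-PC = 6 --

FLAGS = (N=0, Z=0)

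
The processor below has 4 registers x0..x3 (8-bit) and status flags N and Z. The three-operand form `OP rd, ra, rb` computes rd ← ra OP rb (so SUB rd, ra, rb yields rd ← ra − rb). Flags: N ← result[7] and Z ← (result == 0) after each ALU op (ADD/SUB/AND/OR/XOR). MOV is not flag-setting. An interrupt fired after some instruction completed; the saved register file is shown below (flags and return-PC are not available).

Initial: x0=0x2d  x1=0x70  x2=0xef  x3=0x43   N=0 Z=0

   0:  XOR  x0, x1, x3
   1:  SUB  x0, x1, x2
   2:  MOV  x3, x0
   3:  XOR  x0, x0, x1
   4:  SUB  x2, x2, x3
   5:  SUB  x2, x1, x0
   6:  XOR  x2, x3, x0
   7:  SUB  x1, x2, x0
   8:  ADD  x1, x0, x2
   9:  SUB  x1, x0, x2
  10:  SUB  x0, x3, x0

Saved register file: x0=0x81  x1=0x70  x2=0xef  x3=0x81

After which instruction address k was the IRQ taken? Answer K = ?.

after  0: x0=0x33 x1=0x70 x2=0xef x3=0x43  N=0 Z=0
after  1: x0=0x81 x1=0x70 x2=0xef x3=0x43  N=1 Z=0
after  2: x0=0x81 x1=0x70 x2=0xef x3=0x81  N=1 Z=0
-- IRQ taken; context saved, return-PC = 3 --

K = 2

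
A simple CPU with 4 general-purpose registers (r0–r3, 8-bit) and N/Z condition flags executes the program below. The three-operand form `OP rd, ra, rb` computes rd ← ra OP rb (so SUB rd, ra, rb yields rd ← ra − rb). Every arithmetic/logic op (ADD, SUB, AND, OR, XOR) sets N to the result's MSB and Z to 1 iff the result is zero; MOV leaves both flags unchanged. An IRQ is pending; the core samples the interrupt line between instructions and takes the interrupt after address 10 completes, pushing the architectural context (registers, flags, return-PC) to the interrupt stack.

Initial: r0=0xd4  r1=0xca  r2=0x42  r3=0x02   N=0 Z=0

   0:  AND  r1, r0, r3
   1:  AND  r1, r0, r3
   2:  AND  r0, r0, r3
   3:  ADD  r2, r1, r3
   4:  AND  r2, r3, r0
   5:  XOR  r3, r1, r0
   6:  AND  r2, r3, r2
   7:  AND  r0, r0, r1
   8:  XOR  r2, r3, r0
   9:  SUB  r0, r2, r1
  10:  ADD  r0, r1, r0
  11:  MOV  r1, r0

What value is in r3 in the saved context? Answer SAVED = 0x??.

SAVED = 0x00

after  0: r0=0xd4 r1=0x00 r2=0x42 r3=0x02  N=0 Z=1
after  1: r0=0xd4 r1=0x00 r2=0x42 r3=0x02  N=0 Z=1
after  2: r0=0x00 r1=0x00 r2=0x42 r3=0x02  N=0 Z=1
after  3: r0=0x00 r1=0x00 r2=0x02 r3=0x02  N=0 Z=0
after  4: r0=0x00 r1=0x00 r2=0x00 r3=0x02  N=0 Z=1
after  5: r0=0x00 r1=0x00 r2=0x00 r3=0x00  N=0 Z=1
after  6: r0=0x00 r1=0x00 r2=0x00 r3=0x00  N=0 Z=1
after  7: r0=0x00 r1=0x00 r2=0x00 r3=0x00  N=0 Z=1
after  8: r0=0x00 r1=0x00 r2=0x00 r3=0x00  N=0 Z=1
after  9: r0=0x00 r1=0x00 r2=0x00 r3=0x00  N=0 Z=1
after 10: r0=0x00 r1=0x00 r2=0x00 r3=0x00  N=0 Z=1
-- IRQ taken; context saved, return-PC = 11 --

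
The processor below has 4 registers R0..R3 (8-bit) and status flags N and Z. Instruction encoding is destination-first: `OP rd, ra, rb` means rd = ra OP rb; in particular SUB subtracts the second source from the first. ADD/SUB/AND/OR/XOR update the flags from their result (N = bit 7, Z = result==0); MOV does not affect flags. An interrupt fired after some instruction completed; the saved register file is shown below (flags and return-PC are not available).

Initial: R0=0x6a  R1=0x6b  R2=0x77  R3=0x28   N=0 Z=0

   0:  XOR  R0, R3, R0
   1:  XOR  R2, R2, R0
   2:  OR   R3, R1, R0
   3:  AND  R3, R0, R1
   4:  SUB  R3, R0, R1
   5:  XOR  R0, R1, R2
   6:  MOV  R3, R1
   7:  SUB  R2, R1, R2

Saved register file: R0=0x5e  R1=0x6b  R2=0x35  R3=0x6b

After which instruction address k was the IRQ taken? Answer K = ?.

after  0: R0=0x42 R1=0x6b R2=0x77 R3=0x28  N=0 Z=0
after  1: R0=0x42 R1=0x6b R2=0x35 R3=0x28  N=0 Z=0
after  2: R0=0x42 R1=0x6b R2=0x35 R3=0x6b  N=0 Z=0
after  3: R0=0x42 R1=0x6b R2=0x35 R3=0x42  N=0 Z=0
after  4: R0=0x42 R1=0x6b R2=0x35 R3=0xd7  N=1 Z=0
after  5: R0=0x5e R1=0x6b R2=0x35 R3=0xd7  N=0 Z=0
after  6: R0=0x5e R1=0x6b R2=0x35 R3=0x6b  N=0 Z=0
-- IRQ taken; context saved, return-PC = 7 --

K = 6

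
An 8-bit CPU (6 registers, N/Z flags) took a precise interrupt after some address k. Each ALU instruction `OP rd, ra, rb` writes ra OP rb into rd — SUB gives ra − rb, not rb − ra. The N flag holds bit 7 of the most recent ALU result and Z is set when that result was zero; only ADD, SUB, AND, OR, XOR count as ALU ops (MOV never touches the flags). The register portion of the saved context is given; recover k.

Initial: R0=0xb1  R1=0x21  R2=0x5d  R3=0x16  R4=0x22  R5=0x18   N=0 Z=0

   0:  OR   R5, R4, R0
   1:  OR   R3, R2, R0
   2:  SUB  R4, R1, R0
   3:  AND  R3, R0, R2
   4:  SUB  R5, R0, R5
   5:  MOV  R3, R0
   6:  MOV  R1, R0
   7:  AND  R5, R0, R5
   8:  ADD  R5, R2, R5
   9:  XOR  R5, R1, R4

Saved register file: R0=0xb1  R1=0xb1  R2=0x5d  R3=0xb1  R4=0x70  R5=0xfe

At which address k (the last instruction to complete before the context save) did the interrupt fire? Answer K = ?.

after  0: R0=0xb1 R1=0x21 R2=0x5d R3=0x16 R4=0x22 R5=0xb3  N=1 Z=0
after  1: R0=0xb1 R1=0x21 R2=0x5d R3=0xfd R4=0x22 R5=0xb3  N=1 Z=0
after  2: R0=0xb1 R1=0x21 R2=0x5d R3=0xfd R4=0x70 R5=0xb3  N=0 Z=0
after  3: R0=0xb1 R1=0x21 R2=0x5d R3=0x11 R4=0x70 R5=0xb3  N=0 Z=0
after  4: R0=0xb1 R1=0x21 R2=0x5d R3=0x11 R4=0x70 R5=0xfe  N=1 Z=0
after  5: R0=0xb1 R1=0x21 R2=0x5d R3=0xb1 R4=0x70 R5=0xfe  N=1 Z=0
after  6: R0=0xb1 R1=0xb1 R2=0x5d R3=0xb1 R4=0x70 R5=0xfe  N=1 Z=0
-- IRQ taken; context saved, return-PC = 7 --

K = 6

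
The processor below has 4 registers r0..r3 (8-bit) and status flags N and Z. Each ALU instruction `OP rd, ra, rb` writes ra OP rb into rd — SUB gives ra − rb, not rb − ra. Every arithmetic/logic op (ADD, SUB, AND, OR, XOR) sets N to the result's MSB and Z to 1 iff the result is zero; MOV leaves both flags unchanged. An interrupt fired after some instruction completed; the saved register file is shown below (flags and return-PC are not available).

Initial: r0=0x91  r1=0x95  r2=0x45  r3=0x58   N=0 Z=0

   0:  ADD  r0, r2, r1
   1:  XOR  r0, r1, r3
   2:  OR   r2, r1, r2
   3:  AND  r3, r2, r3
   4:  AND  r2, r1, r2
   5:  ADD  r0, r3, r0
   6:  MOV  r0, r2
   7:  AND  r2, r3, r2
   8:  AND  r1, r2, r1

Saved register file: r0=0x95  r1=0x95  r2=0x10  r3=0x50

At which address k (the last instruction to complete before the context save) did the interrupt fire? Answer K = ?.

K = 7

after  0: r0=0xda r1=0x95 r2=0x45 r3=0x58  N=1 Z=0
after  1: r0=0xcd r1=0x95 r2=0x45 r3=0x58  N=1 Z=0
after  2: r0=0xcd r1=0x95 r2=0xd5 r3=0x58  N=1 Z=0
after  3: r0=0xcd r1=0x95 r2=0xd5 r3=0x50  N=0 Z=0
after  4: r0=0xcd r1=0x95 r2=0x95 r3=0x50  N=1 Z=0
after  5: r0=0x1d r1=0x95 r2=0x95 r3=0x50  N=0 Z=0
after  6: r0=0x95 r1=0x95 r2=0x95 r3=0x50  N=0 Z=0
after  7: r0=0x95 r1=0x95 r2=0x10 r3=0x50  N=0 Z=0
-- IRQ taken; context saved, return-PC = 8 --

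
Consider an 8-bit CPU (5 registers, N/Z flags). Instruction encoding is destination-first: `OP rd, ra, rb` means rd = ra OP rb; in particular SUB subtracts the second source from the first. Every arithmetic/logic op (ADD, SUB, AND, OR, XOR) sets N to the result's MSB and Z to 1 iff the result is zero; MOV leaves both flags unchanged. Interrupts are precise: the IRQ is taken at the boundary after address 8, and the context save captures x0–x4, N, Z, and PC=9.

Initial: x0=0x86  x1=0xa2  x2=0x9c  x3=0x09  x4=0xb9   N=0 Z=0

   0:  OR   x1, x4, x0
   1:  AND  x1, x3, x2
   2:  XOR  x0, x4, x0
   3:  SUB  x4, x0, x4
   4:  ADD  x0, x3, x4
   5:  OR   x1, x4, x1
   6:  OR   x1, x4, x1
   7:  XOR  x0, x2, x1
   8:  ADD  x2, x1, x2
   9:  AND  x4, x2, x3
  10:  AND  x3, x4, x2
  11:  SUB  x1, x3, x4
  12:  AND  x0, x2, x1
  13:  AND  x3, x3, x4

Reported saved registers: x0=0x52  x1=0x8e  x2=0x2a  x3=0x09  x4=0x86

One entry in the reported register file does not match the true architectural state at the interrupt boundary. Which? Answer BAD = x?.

after  0: x0=0x86 x1=0xbf x2=0x9c x3=0x09 x4=0xb9  N=1 Z=0
after  1: x0=0x86 x1=0x08 x2=0x9c x3=0x09 x4=0xb9  N=0 Z=0
after  2: x0=0x3f x1=0x08 x2=0x9c x3=0x09 x4=0xb9  N=0 Z=0
after  3: x0=0x3f x1=0x08 x2=0x9c x3=0x09 x4=0x86  N=1 Z=0
after  4: x0=0x8f x1=0x08 x2=0x9c x3=0x09 x4=0x86  N=1 Z=0
after  5: x0=0x8f x1=0x8e x2=0x9c x3=0x09 x4=0x86  N=1 Z=0
after  6: x0=0x8f x1=0x8e x2=0x9c x3=0x09 x4=0x86  N=1 Z=0
after  7: x0=0x12 x1=0x8e x2=0x9c x3=0x09 x4=0x86  N=0 Z=0
after  8: x0=0x12 x1=0x8e x2=0x2a x3=0x09 x4=0x86  N=0 Z=0
-- IRQ taken; context saved, return-PC = 9 --
mismatch: x0: reported 0x52 vs actual 0x12

BAD = x0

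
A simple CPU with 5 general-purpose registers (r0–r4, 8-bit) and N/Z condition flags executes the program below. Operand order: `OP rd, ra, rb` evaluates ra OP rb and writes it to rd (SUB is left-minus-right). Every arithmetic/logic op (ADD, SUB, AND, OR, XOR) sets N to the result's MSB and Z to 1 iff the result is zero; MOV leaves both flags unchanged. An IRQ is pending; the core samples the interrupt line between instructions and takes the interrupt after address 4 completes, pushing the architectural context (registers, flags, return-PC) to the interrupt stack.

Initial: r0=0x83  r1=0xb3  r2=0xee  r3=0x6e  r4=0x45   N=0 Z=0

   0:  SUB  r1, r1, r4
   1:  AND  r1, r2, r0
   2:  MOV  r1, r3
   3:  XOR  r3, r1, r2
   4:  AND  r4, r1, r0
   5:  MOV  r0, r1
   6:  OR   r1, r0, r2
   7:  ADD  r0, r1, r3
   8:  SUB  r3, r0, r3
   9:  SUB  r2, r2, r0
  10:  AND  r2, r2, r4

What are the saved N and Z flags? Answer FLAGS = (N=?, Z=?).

after  0: r0=0x83 r1=0x6e r2=0xee r3=0x6e r4=0x45  N=0 Z=0
after  1: r0=0x83 r1=0x82 r2=0xee r3=0x6e r4=0x45  N=1 Z=0
after  2: r0=0x83 r1=0x6e r2=0xee r3=0x6e r4=0x45  N=1 Z=0
after  3: r0=0x83 r1=0x6e r2=0xee r3=0x80 r4=0x45  N=1 Z=0
after  4: r0=0x83 r1=0x6e r2=0xee r3=0x80 r4=0x02  N=0 Z=0
-- IRQ taken; context saved, return-PC = 5 --

FLAGS = (N=0, Z=0)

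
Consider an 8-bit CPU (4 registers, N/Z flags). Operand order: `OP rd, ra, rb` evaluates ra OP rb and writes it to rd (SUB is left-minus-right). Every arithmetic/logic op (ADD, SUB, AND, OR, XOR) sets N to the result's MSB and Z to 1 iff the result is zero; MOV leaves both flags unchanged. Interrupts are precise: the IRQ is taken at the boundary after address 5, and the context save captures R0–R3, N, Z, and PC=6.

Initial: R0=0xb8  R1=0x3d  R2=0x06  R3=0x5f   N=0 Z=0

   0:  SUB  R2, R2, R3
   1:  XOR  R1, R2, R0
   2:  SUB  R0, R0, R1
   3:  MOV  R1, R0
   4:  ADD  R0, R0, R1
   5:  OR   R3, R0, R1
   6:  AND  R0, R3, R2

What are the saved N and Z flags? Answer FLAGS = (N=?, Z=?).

after  0: R0=0xb8 R1=0x3d R2=0xa7 R3=0x5f  N=1 Z=0
after  1: R0=0xb8 R1=0x1f R2=0xa7 R3=0x5f  N=0 Z=0
after  2: R0=0x99 R1=0x1f R2=0xa7 R3=0x5f  N=1 Z=0
after  3: R0=0x99 R1=0x99 R2=0xa7 R3=0x5f  N=1 Z=0
after  4: R0=0x32 R1=0x99 R2=0xa7 R3=0x5f  N=0 Z=0
after  5: R0=0x32 R1=0x99 R2=0xa7 R3=0xbb  N=1 Z=0
-- IRQ taken; context saved, return-PC = 6 --

FLAGS = (N=1, Z=0)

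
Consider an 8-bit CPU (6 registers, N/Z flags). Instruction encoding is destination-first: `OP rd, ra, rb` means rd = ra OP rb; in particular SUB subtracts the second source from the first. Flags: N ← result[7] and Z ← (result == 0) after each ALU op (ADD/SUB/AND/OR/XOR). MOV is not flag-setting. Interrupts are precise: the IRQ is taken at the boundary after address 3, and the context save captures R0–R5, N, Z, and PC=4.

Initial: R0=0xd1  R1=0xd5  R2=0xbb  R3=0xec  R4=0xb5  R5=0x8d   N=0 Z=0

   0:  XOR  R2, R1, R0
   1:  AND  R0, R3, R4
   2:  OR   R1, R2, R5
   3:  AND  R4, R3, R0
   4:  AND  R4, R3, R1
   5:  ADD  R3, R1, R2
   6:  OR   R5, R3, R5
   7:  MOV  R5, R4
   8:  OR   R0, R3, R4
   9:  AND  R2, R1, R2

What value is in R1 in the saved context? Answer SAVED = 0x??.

SAVED = 0x8d

after  0: R0=0xd1 R1=0xd5 R2=0x04 R3=0xec R4=0xb5 R5=0x8d  N=0 Z=0
after  1: R0=0xa4 R1=0xd5 R2=0x04 R3=0xec R4=0xb5 R5=0x8d  N=1 Z=0
after  2: R0=0xa4 R1=0x8d R2=0x04 R3=0xec R4=0xb5 R5=0x8d  N=1 Z=0
after  3: R0=0xa4 R1=0x8d R2=0x04 R3=0xec R4=0xa4 R5=0x8d  N=1 Z=0
-- IRQ taken; context saved, return-PC = 4 --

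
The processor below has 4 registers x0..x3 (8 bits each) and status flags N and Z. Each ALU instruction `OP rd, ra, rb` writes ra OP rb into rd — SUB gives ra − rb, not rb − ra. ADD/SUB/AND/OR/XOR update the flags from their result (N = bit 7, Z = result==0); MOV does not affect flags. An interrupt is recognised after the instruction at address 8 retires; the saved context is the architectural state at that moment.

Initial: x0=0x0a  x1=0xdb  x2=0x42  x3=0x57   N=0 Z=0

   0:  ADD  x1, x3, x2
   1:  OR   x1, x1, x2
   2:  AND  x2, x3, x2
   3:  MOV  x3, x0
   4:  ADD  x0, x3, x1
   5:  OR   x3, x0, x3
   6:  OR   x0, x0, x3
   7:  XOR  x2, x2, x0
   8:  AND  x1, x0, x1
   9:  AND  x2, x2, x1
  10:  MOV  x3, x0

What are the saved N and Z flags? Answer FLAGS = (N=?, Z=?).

after  0: x0=0x0a x1=0x99 x2=0x42 x3=0x57  N=1 Z=0
after  1: x0=0x0a x1=0xdb x2=0x42 x3=0x57  N=1 Z=0
after  2: x0=0x0a x1=0xdb x2=0x42 x3=0x57  N=0 Z=0
after  3: x0=0x0a x1=0xdb x2=0x42 x3=0x0a  N=0 Z=0
after  4: x0=0xe5 x1=0xdb x2=0x42 x3=0x0a  N=1 Z=0
after  5: x0=0xe5 x1=0xdb x2=0x42 x3=0xef  N=1 Z=0
after  6: x0=0xef x1=0xdb x2=0x42 x3=0xef  N=1 Z=0
after  7: x0=0xef x1=0xdb x2=0xad x3=0xef  N=1 Z=0
after  8: x0=0xef x1=0xcb x2=0xad x3=0xef  N=1 Z=0
-- IRQ taken; context saved, return-PC = 9 --

FLAGS = (N=1, Z=0)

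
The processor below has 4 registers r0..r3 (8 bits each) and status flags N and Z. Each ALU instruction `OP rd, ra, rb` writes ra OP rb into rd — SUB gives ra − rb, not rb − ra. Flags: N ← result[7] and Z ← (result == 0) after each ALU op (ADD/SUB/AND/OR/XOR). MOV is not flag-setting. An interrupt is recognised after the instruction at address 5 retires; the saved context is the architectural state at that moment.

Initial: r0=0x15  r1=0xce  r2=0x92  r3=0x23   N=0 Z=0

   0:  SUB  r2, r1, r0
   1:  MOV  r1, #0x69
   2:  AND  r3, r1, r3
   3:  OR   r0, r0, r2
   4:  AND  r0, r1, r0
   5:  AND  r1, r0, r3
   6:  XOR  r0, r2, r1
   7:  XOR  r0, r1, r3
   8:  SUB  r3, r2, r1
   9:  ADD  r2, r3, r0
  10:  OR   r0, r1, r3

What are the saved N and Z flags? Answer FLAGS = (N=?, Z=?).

FLAGS = (N=0, Z=0)

after  0: r0=0x15 r1=0xce r2=0xb9 r3=0x23  N=1 Z=0
after  1: r0=0x15 r1=0x69 r2=0xb9 r3=0x23  N=1 Z=0
after  2: r0=0x15 r1=0x69 r2=0xb9 r3=0x21  N=0 Z=0
after  3: r0=0xbd r1=0x69 r2=0xb9 r3=0x21  N=1 Z=0
after  4: r0=0x29 r1=0x69 r2=0xb9 r3=0x21  N=0 Z=0
after  5: r0=0x29 r1=0x21 r2=0xb9 r3=0x21  N=0 Z=0
-- IRQ taken; context saved, return-PC = 6 --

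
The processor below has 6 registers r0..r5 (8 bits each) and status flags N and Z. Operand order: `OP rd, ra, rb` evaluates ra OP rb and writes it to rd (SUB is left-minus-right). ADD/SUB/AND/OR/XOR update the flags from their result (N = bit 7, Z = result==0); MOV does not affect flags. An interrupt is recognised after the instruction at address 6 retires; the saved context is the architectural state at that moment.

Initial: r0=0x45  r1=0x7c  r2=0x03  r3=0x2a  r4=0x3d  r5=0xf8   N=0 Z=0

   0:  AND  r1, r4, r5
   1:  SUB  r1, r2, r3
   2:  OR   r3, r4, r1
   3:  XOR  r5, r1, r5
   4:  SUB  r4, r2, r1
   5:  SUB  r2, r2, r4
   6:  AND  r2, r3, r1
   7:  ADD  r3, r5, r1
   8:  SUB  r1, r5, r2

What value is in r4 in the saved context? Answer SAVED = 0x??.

SAVED = 0x2a

after  0: r0=0x45 r1=0x38 r2=0x03 r3=0x2a r4=0x3d r5=0xf8  N=0 Z=0
after  1: r0=0x45 r1=0xd9 r2=0x03 r3=0x2a r4=0x3d r5=0xf8  N=1 Z=0
after  2: r0=0x45 r1=0xd9 r2=0x03 r3=0xfd r4=0x3d r5=0xf8  N=1 Z=0
after  3: r0=0x45 r1=0xd9 r2=0x03 r3=0xfd r4=0x3d r5=0x21  N=0 Z=0
after  4: r0=0x45 r1=0xd9 r2=0x03 r3=0xfd r4=0x2a r5=0x21  N=0 Z=0
after  5: r0=0x45 r1=0xd9 r2=0xd9 r3=0xfd r4=0x2a r5=0x21  N=1 Z=0
after  6: r0=0x45 r1=0xd9 r2=0xd9 r3=0xfd r4=0x2a r5=0x21  N=1 Z=0
-- IRQ taken; context saved, return-PC = 7 --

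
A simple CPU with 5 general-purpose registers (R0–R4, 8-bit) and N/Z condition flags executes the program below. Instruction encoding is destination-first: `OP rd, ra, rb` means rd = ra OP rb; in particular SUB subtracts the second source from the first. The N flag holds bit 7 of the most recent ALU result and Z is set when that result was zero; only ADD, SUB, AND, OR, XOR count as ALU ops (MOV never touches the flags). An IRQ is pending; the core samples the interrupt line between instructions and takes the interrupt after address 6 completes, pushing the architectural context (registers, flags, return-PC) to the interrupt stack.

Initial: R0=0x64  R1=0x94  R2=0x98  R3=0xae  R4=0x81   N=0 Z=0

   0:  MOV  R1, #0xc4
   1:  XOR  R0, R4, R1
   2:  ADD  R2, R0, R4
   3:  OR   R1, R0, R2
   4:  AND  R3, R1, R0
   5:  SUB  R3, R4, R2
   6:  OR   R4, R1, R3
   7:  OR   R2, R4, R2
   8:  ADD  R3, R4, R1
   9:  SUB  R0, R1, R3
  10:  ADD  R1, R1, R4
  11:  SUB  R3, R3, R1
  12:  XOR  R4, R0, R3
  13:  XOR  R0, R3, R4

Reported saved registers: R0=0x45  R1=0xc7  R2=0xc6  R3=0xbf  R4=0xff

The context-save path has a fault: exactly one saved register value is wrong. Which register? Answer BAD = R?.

after  0: R0=0x64 R1=0xc4 R2=0x98 R3=0xae R4=0x81  N=0 Z=0
after  1: R0=0x45 R1=0xc4 R2=0x98 R3=0xae R4=0x81  N=0 Z=0
after  2: R0=0x45 R1=0xc4 R2=0xc6 R3=0xae R4=0x81  N=1 Z=0
after  3: R0=0x45 R1=0xc7 R2=0xc6 R3=0xae R4=0x81  N=1 Z=0
after  4: R0=0x45 R1=0xc7 R2=0xc6 R3=0x45 R4=0x81  N=0 Z=0
after  5: R0=0x45 R1=0xc7 R2=0xc6 R3=0xbb R4=0x81  N=1 Z=0
after  6: R0=0x45 R1=0xc7 R2=0xc6 R3=0xbb R4=0xff  N=1 Z=0
-- IRQ taken; context saved, return-PC = 7 --
mismatch: R3: reported 0xbf vs actual 0xbb

BAD = R3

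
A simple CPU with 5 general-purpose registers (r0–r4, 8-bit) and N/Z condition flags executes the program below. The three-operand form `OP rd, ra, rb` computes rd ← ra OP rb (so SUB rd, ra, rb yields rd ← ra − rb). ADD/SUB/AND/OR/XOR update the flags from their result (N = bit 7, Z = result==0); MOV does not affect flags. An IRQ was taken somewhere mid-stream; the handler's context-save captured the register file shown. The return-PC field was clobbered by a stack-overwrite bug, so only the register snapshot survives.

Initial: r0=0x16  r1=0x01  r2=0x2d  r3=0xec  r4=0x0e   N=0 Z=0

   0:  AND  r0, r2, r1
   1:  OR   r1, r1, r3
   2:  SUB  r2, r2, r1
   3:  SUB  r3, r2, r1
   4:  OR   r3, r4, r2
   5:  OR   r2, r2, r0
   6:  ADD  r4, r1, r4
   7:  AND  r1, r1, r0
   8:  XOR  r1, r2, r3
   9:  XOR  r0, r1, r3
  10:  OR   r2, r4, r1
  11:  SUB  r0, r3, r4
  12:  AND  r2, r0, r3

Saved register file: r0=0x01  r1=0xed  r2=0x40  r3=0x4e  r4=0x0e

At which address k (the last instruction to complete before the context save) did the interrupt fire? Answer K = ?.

after  0: r0=0x01 r1=0x01 r2=0x2d r3=0xec r4=0x0e  N=0 Z=0
after  1: r0=0x01 r1=0xed r2=0x2d r3=0xec r4=0x0e  N=1 Z=0
after  2: r0=0x01 r1=0xed r2=0x40 r3=0xec r4=0x0e  N=0 Z=0
after  3: r0=0x01 r1=0xed r2=0x40 r3=0x53 r4=0x0e  N=0 Z=0
after  4: r0=0x01 r1=0xed r2=0x40 r3=0x4e r4=0x0e  N=0 Z=0
-- IRQ taken; context saved, return-PC = 5 --

K = 4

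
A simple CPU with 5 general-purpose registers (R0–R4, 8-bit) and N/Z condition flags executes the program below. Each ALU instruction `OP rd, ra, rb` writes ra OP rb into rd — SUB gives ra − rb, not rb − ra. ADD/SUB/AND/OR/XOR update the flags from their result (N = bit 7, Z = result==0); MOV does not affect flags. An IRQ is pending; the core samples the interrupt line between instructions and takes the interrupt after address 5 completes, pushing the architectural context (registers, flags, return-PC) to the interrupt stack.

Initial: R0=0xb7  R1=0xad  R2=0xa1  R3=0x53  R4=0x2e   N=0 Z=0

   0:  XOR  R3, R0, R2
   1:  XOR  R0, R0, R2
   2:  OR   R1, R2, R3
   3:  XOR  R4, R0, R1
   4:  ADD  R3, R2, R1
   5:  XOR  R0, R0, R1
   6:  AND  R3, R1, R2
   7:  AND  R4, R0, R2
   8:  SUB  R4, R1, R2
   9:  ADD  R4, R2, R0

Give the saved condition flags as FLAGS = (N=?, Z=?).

FLAGS = (N=1, Z=0)

after  0: R0=0xb7 R1=0xad R2=0xa1 R3=0x16 R4=0x2e  N=0 Z=0
after  1: R0=0x16 R1=0xad R2=0xa1 R3=0x16 R4=0x2e  N=0 Z=0
after  2: R0=0x16 R1=0xb7 R2=0xa1 R3=0x16 R4=0x2e  N=1 Z=0
after  3: R0=0x16 R1=0xb7 R2=0xa1 R3=0x16 R4=0xa1  N=1 Z=0
after  4: R0=0x16 R1=0xb7 R2=0xa1 R3=0x58 R4=0xa1  N=0 Z=0
after  5: R0=0xa1 R1=0xb7 R2=0xa1 R3=0x58 R4=0xa1  N=1 Z=0
-- IRQ taken; context saved, return-PC = 6 --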